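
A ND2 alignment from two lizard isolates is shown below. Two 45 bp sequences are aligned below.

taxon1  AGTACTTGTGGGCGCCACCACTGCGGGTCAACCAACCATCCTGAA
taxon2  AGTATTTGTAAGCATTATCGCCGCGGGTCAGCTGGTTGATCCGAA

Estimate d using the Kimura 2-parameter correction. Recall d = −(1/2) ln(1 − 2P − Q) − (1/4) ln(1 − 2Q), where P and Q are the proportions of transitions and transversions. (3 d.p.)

0.875

Of 45 sites, 18 differences are transitions and 1 are transversions, so P = 18/45 = 0.4 and Q = 1/45 ≈ 0.022222.
Under the Kimura two-parameter model, d = −½ ln(1 − 2P − Q) − ¼ ln(1 − 2Q).
1 − 2P − Q = 0.177778, giving −½ ln(0.177778) = 0.863610.
1 − 2Q = 0.955556, giving −¼ ln(0.955556) = 0.011365.
d = 0.863610 + 0.011365 = 0.874975.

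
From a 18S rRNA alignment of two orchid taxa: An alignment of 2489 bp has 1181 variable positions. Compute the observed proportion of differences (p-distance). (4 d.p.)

0.4745

p = 1181/2489 = 0.474487… ≈ 0.4745 (to 4 d.p.).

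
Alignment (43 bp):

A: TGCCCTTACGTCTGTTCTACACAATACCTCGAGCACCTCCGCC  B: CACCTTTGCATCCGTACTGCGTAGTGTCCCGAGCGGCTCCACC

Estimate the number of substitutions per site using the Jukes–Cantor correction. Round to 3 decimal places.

0.562

The sequences differ at 17 of 43 sites, so p = 17/43 ≈ 0.395349.
d = −(3/4) ln(1 − 4p/3) = −0.75 ln(1 − 0.527132) = −0.75 ln(0.472868)
  = −0.75 × (-0.748939) = 0.561704 substitutions/site.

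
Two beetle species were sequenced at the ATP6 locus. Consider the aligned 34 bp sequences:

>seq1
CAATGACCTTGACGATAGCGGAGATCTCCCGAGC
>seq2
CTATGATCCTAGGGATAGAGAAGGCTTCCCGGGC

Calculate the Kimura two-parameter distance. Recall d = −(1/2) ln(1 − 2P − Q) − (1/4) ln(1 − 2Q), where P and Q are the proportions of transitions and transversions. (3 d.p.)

0.529

Of 34 sites, 9 differences are transitions and 3 are transversions, so P = 9/34 ≈ 0.264706 and Q = 3/34 ≈ 0.088235.
Under the Kimura two-parameter model, d = −½ ln(1 − 2P − Q) − ¼ ln(1 − 2Q).
1 − 2P − Q = 0.382353, giving −½ ln(0.382353) = 0.480706.
1 − 2Q = 0.82353, giving −¼ ln(0.82353) = 0.048539.
d = 0.480706 + 0.048539 = 0.529245.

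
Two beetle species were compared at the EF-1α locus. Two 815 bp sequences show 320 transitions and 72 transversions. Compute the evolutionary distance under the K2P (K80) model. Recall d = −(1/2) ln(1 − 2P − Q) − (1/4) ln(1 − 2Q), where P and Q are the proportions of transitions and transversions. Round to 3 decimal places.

1.083

P = 320/815 ≈ 0.392638 and Q = 72/815 ≈ 0.088344.
Under the Kimura two-parameter model, d = −½ ln(1 − 2P − Q) − ¼ ln(1 − 2Q).
1 − 2P − Q = 0.12638, giving −½ ln(0.12638) = 1.034231.
1 − 2Q = 0.823312, giving −¼ ln(0.823312) = 0.048605.
d = 1.034231 + 0.048605 = 1.082836.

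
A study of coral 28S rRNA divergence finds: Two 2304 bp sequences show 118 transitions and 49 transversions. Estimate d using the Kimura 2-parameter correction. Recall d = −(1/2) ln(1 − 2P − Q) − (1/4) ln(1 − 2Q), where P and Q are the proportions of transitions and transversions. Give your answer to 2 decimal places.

P = 118/2304 ≈ 0.051215 and Q = 49/2304 ≈ 0.021267.
Under the Kimura two-parameter model, d = −½ ln(1 − 2P − Q) − ¼ ln(1 − 2Q).
1 − 2P − Q = 0.876303, giving −½ ln(0.876303) = 0.066022.
1 − 2Q = 0.957466, giving −¼ ln(0.957466) = 0.010866.
d = 0.066022 + 0.010866 = 0.076888.

0.08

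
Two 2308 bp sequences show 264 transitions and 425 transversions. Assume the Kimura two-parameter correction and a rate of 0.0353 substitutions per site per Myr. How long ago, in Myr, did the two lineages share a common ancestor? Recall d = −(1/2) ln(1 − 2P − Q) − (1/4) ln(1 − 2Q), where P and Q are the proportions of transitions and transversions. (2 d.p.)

5.40

P = 264/2308 ≈ 0.114385 and Q = 425/2308 ≈ 0.184142.
Under the Kimura two-parameter model, d = −½ ln(1 − 2P − Q) − ¼ ln(1 − 2Q).
1 − 2P − Q = 0.587088, giving −½ ln(0.587088) = 0.266290.
1 − 2Q = 0.631716, giving −¼ ln(0.631716) = 0.114829.
d = 0.266290 + 0.114829 = 0.381119.
Under a molecular clock d = 2μt, so t = d/(2μ) = 0.381119 / (2 × 0.0353) = 5.40 Myr.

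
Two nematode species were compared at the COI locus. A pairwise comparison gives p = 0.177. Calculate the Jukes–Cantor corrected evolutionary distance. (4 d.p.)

d = −(3/4) ln(1 − 4p/3) = −0.75 ln(1 − 0.236) = −0.75 ln(0.764)
  = −0.75 × (-0.269187) = 0.201890 substitutions/site.

0.2019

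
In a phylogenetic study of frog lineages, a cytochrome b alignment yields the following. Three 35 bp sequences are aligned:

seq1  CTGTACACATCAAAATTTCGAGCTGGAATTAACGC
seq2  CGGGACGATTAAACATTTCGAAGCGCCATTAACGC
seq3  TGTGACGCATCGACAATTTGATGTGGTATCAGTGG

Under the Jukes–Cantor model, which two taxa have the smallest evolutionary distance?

seq1–seq2: 12/35 differ, p = 0.343, d = 0.458.
seq1–seq3: 16/35 differ, p = 0.457, d = 0.705.
seq2–seq3: 16/35 differ, p = 0.457, d = 0.705.
The smallest distance is between seq1 and seq2.

seq1 and seq2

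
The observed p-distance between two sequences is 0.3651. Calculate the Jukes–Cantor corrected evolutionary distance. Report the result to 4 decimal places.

0.5003

d = −(3/4) ln(1 − 4p/3) = −0.75 ln(1 − 0.4868) = −0.75 ln(0.5132)
  = −0.75 × (-0.667090) = 0.500318 substitutions/site.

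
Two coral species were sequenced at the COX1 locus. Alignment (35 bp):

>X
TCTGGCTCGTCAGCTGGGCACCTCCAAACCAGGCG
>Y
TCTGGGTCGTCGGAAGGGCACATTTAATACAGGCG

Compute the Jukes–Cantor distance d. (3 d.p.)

0.315

The sequences differ at 9 of 35 sites (6, 12, 14, 15, 22, 24, 25, 28, 29), so p = 9/35 ≈ 0.257143.
d = −(3/4) ln(1 − 4p/3) = −0.75 ln(1 − 0.342857) = −0.75 ln(0.657143)
  = −0.75 × (-0.419854) = 0.314891 substitutions/site.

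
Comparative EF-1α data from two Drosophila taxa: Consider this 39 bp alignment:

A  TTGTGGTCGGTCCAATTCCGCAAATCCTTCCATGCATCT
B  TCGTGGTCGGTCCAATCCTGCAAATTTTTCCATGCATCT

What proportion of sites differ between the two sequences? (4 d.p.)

0.1282

The sequences differ at 5 of 39 positions (sites 2, 17, 19, 26, 27).
p = 5/39 = 0.128205… ≈ 0.1282 (to 4 d.p.).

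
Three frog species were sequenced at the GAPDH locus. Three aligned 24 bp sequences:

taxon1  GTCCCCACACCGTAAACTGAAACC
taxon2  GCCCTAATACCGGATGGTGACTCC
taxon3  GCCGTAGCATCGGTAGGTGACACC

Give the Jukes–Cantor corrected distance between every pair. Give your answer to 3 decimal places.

d(taxon1,taxon2) = 0.608, d(taxon1,taxon3) = 0.708, d(taxon2,taxon3) = 0.369

taxon1–taxon2: 10/24 sites differ → p ≈ 0.416667, d = −0.75 ln(1 − 0.555556) = 0.608198 ≈ 0.608.
taxon1–taxon3: 11/24 sites differ → p ≈ 0.458333, d = −0.75 ln(1 − 0.611111) = 0.708346 ≈ 0.708.
taxon2–taxon3: 7/24 sites differ → p ≈ 0.291667, d = −0.75 ln(1 − 0.388889) = 0.369358 ≈ 0.369.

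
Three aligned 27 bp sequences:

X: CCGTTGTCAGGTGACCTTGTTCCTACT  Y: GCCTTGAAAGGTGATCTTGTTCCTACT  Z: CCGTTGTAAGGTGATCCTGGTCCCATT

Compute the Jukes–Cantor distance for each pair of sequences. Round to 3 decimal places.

d(X,Y) = 0.213, d(X,Z) = 0.264, d(Y,Z) = 0.318

X–Y: 5/27 sites differ → p ≈ 0.185185, d = −0.75 ln(1 − 0.246913) = 0.212681 ≈ 0.213.
X–Z: 6/27 sites differ → p ≈ 0.222222, d = −0.75 ln(1 − 0.296296) = 0.263548 ≈ 0.264.
Y–Z: 7/27 sites differ → p ≈ 0.259259, d = −0.75 ln(1 − 0.345679) = 0.318118 ≈ 0.318.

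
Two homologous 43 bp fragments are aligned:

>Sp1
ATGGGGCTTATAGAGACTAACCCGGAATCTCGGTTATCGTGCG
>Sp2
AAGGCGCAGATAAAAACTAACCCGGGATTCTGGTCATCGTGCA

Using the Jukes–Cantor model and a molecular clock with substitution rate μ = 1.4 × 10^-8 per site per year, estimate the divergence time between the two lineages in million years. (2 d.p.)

12.47

The sequences differ at 12 of 43 sites, so p = 12/43 ≈ 0.27907.
d = −(3/4) ln(1 − 4p/3) = −0.75 ln(1 − 0.372093) = −0.75 ln(0.627907)
  = −0.75 × (-0.465363) = 0.349022 substitutions/site.
Under a molecular clock d = 2μt, so t = d/(2μ) = 0.349022 / (2 × 1.4 × 10^-8) = 12.47 million years.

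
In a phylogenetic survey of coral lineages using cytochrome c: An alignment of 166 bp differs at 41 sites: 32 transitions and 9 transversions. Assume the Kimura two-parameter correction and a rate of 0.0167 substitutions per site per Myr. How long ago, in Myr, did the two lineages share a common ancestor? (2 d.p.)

9.53

P = 32/166 ≈ 0.192771 and Q = 9/166 ≈ 0.054217.
Under the Kimura two-parameter model, d = −½ ln(1 − 2P − Q) − ¼ ln(1 − 2Q).
1 − 2P − Q = 0.560241, giving −½ ln(0.560241) = 0.289694.
1 − 2Q = 0.891566, giving −¼ ln(0.891566) = 0.028694.
d = 0.289694 + 0.028694 = 0.318388.
Under a molecular clock d = 2μt, so t = d/(2μ) = 0.318388 / (2 × 0.0167) = 9.53 Myr.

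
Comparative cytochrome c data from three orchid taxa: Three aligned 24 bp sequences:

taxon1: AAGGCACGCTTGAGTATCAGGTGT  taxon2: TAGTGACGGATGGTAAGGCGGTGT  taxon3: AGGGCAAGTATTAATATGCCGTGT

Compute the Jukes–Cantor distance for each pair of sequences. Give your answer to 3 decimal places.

d(taxon1,taxon2) = 0.708, d(taxon1,taxon3) = 0.520, d(taxon2,taxon3) = 0.824

taxon1–taxon2: 11/24 sites differ → p ≈ 0.458333, d = −0.75 ln(1 − 0.611111) = 0.708346 ≈ 0.708.
taxon1–taxon3: 9/24 sites differ → p = 0.375, d = −0.75 ln(1 − 0.5) = 0.519860 ≈ 0.520.
taxon2–taxon3: 12/24 sites differ → p = 0.5, d = −0.75 ln(1 − 0.666667) = 0.823960 ≈ 0.824.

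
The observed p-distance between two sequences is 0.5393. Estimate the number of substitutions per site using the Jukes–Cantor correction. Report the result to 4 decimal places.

d = −(3/4) ln(1 − 4p/3) = −0.75 ln(1 − 0.719067) = −0.75 ln(0.280933)
  = −0.75 × (-1.269639) = 0.952229 substitutions/site.

0.9522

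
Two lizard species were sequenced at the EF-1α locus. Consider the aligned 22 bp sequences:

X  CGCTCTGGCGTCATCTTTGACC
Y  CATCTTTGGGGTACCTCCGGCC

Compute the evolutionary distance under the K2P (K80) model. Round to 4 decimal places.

Of 22 sites, 9 differences are transitions and 3 are transversions, so P = 9/22 ≈ 0.409091 and Q = 3/22 ≈ 0.136364.
Under the Kimura two-parameter model, d = −½ ln(1 − 2P − Q) − ¼ ln(1 − 2Q).
1 − 2P − Q = 0.045454, giving −½ ln(0.045454) = 1.545527.
1 − 2Q = 0.727272, giving −¼ ln(0.727272) = 0.079614.
d = 1.545527 + 0.079614 = 1.625141.

1.6251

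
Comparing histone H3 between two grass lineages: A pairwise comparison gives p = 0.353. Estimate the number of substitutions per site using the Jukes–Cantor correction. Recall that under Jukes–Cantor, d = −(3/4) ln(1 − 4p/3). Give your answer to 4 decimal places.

d = −(3/4) ln(1 − 4p/3) = −0.75 ln(1 − 0.470667) = −0.75 ln(0.529333)
  = −0.75 × (-0.636138) = 0.477104 substitutions/site.

0.4771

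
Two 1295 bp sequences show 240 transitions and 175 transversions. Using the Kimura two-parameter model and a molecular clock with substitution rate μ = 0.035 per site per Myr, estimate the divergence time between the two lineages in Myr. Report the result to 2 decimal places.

P = 240/1295 ≈ 0.185328 and Q = 175/1295 ≈ 0.135135.
Under the Kimura two-parameter model, d = −½ ln(1 − 2P − Q) − ¼ ln(1 − 2Q).
1 − 2P − Q = 0.494209, giving −½ ln(0.494209) = 0.352398.
1 − 2Q = 0.72973, giving −¼ ln(0.72973) = 0.078770.
d = 0.352398 + 0.078770 = 0.431168.
Under a molecular clock d = 2μt, so t = d/(2μ) = 0.431168 / (2 × 0.035) = 6.16 Myr.

6.16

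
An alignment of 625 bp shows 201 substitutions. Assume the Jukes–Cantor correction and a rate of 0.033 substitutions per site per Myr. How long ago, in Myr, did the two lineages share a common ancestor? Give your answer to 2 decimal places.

6.36

p = 201/625 = 0.3216.
d = −(3/4) ln(1 − 4p/3) = −0.75 ln(1 − 0.4288) = −0.75 ln(0.5712)
  = −0.75 × (-0.560016) = 0.420012 substitutions/site.
Under a molecular clock d = 2μt, so t = d/(2μ) = 0.420012 / (2 × 0.033) = 6.36 Myr.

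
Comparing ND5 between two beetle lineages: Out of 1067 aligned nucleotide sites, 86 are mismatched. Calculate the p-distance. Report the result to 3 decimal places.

p = 86/1067 = 0.080599… ≈ 0.081 (to 3 d.p.).

0.081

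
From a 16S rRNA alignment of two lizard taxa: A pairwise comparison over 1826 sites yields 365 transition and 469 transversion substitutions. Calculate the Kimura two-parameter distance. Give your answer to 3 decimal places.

0.715

P = 365/1826 ≈ 0.19989 and Q = 469/1826 ≈ 0.256846.
Under the Kimura two-parameter model, d = −½ ln(1 − 2P − Q) − ¼ ln(1 − 2Q).
1 − 2P − Q = 0.343374, giving −½ ln(0.343374) = 0.534468.
1 − 2Q = 0.486308, giving −¼ ln(0.486308) = 0.180228.
d = 0.534468 + 0.180228 = 0.714696.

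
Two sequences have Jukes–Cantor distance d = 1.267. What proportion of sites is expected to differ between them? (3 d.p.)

0.612

p = (3/4)(1 − e^(−4d/3)) = 0.75 × (1 − e^(-1.689333)) = 0.75 × (1 − 0.184643) = 0.611518.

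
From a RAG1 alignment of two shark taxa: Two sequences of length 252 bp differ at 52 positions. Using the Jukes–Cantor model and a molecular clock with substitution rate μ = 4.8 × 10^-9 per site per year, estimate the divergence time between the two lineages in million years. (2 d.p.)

25.14

p = 52/252 ≈ 0.206349.
d = −(3/4) ln(1 − 4p/3) = −0.75 ln(1 − 0.275132) = −0.75 ln(0.724868)
  = −0.75 × (-0.321766) = 0.241325 substitutions/site.
Under a molecular clock d = 2μt, so t = d/(2μ) = 0.241325 / (2 × 4.8 × 10^-9) = 25.14 million years.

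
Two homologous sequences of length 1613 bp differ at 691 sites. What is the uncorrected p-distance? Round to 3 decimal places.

p = 691/1613 = 0.428394… ≈ 0.428 (to 3 d.p.).

0.428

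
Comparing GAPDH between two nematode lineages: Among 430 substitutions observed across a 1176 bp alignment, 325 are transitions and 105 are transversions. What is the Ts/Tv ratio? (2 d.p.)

3.10

R = 325/105 = 3.095238… ≈ 3.10 (to 2 d.p.).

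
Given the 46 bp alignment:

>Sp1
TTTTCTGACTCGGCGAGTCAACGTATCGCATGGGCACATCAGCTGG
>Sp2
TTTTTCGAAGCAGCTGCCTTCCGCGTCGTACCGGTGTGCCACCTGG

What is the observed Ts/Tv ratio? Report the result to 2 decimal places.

Transitions are A↔G and C↔T; transversions are all other mismatches.
Transitions: 15. Transversions: 8.
R = 15/8 = 1.875 ≈ 1.88 (to 2 d.p.).

1.88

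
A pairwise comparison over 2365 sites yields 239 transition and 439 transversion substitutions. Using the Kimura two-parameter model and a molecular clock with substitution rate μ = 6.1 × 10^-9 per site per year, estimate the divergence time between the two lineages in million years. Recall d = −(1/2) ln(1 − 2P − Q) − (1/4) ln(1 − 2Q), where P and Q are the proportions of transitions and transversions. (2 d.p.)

29.61

P = 239/2365 ≈ 0.101057 and Q = 439/2365 ≈ 0.185624.
Under the Kimura two-parameter model, d = −½ ln(1 − 2P − Q) − ¼ ln(1 − 2Q).
1 − 2P − Q = 0.612262, giving −½ ln(0.612262) = 0.245297.
1 − 2Q = 0.628752, giving −¼ ln(0.628752) = 0.116005.
d = 0.245297 + 0.116005 = 0.361302.
Under a molecular clock d = 2μt, so t = d/(2μ) = 0.361302 / (2 × 6.1 × 10^-9) = 29.61 million years.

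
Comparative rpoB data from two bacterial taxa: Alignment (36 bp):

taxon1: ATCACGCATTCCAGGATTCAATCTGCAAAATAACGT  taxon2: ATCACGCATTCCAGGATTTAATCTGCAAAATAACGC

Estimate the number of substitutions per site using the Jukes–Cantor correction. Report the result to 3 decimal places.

0.058

The sequences differ at 2 of 36 sites (19, 36), so p = 2/36 ≈ 0.055556.
d = −(3/4) ln(1 − 4p/3) = −0.75 ln(1 − 0.074075) = −0.75 ln(0.925925)
  = −0.75 × (-0.076962) = 0.057722 substitutions/site.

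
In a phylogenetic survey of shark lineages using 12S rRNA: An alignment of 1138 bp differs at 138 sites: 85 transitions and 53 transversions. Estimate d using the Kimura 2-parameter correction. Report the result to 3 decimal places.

P = 85/1138 ≈ 0.074692 and Q = 53/1138 ≈ 0.046573.
Under the Kimura two-parameter model, d = −½ ln(1 − 2P − Q) − ¼ ln(1 − 2Q).
1 − 2P − Q = 0.804043, giving −½ ln(0.804043) = 0.109051.
1 − 2Q = 0.906854, giving −¼ ln(0.906854) = 0.024443.
d = 0.109051 + 0.024443 = 0.133494.

0.133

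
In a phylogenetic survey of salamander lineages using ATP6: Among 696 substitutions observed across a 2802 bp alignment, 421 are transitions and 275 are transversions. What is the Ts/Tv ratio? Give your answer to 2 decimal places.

R = 421/275 = 1.530909… ≈ 1.53 (to 2 d.p.).

1.53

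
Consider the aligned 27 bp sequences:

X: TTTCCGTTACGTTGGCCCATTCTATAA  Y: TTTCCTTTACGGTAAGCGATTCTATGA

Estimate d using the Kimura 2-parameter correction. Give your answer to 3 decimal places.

0.319

Of 27 sites, 3 differences are transitions and 4 are transversions, so P = 3/27 ≈ 0.111111 and Q = 4/27 ≈ 0.148148.
Under the Kimura two-parameter model, d = −½ ln(1 − 2P − Q) − ¼ ln(1 − 2Q).
1 − 2P − Q = 0.62963, giving −½ ln(0.62963) = 0.231311.
1 − 2Q = 0.703704, giving −¼ ln(0.703704) = 0.087849.
d = 0.231311 + 0.087849 = 0.319160.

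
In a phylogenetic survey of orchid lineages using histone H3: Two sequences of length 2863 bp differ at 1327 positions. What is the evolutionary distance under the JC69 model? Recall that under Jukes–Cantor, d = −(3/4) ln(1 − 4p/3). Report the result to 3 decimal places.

p = 1327/2863 ≈ 0.4635.
d = −(3/4) ln(1 − 4p/3) = −0.75 ln(1 − 0.618) = −0.75 ln(0.382)
  = −0.75 × (-0.962335) = 0.721751 substitutions/site.

0.722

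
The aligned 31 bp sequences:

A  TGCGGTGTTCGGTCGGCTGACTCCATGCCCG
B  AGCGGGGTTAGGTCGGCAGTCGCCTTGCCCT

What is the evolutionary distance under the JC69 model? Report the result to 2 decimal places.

The sequences differ at 8 of 31 sites (1, 6, 10, 18, 20, 22, 25, 31), so p = 8/31 ≈ 0.258065.
d = −(3/4) ln(1 − 4p/3) = −0.75 ln(1 − 0.344087) = −0.75 ln(0.655913)
  = −0.75 × (-0.421727) = 0.316295 substitutions/site.

0.32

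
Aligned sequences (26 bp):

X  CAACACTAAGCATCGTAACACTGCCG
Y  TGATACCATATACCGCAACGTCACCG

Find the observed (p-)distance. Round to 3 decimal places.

The sequences differ at 13 of 26 positions.
p = 13/26 = 0.500.

0.500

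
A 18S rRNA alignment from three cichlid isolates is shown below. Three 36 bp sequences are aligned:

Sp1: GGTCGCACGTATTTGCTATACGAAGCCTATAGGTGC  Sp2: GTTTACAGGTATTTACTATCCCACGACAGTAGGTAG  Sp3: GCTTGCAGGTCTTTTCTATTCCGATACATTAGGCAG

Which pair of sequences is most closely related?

Sp2 and Sp3

Sp1–Sp2: 13/36 differ, p = 0.361, d = 0.493.
Sp1–Sp3: 15/36 differ, p = 0.417, d = 0.608.
Sp2–Sp3: 10/36 differ, p = 0.278, d = 0.347.
The smallest distance is between Sp2 and Sp3.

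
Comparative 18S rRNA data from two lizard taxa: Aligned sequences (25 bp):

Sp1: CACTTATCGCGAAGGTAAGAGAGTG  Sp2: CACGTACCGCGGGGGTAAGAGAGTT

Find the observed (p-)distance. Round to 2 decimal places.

The sequences differ at 5 of 25 positions (sites 4, 7, 12, 13, 25).
p = 5/25 = 0.20.

0.20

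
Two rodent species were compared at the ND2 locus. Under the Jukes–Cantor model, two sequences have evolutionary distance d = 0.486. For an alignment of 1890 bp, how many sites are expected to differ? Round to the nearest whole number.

676

Invert JC69: p = (3/4)(1 − e^(−4d/3)) = 0.75 × (1 − e^(-0.648)) = 0.75 × (1 − 0.523091) = 0.357682.
Expected differing sites = pL ≈ 0.357682 × 1890 = 676.01898 ≈ 676.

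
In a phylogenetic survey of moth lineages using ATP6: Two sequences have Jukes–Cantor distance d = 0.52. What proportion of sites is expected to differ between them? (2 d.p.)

0.38

p = (3/4)(1 − e^(−4d/3)) = 0.75 × (1 − e^(-0.693333)) = 0.75 × (1 − 0.499907) = 0.375070.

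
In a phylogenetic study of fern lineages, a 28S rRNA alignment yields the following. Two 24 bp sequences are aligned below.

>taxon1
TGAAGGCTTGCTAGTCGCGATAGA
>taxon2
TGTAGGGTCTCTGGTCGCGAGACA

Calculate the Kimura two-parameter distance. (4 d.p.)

Of 24 sites, 2 differences are transitions and 5 are transversions, so P = 2/24 ≈ 0.083333 and Q = 5/24 ≈ 0.208333.
Under the Kimura two-parameter model, d = −½ ln(1 − 2P − Q) − ¼ ln(1 − 2Q).
1 − 2P − Q = 0.625001, giving −½ ln(0.625001) = 0.235001.
1 − 2Q = 0.583334, giving −¼ ln(0.583334) = 0.134749.
d = 0.235001 + 0.134749 = 0.369750.

0.3698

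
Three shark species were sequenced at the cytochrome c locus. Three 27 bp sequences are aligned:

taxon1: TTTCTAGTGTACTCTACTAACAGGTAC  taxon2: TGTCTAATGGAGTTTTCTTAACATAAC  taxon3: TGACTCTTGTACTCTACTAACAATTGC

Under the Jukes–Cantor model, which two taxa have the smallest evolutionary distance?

taxon1 and taxon3

taxon1–taxon2: 12/27 differ, p = 0.444, d = 0.673.
taxon1–taxon3: 7/27 differ, p = 0.259, d = 0.318.
taxon2–taxon3: 12/27 differ, p = 0.444, d = 0.673.
The smallest distance is between taxon1 and taxon3.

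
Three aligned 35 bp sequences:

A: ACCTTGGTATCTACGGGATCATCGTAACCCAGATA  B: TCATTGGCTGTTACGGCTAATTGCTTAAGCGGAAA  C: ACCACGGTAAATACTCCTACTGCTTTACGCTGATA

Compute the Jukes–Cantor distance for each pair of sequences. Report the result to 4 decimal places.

A–B: 18/35 sites differ → p ≈ 0.514286, d = −0.75 ln(1 − 0.685715) = 0.868091 ≈ 0.8681.
A–C: 15/35 sites differ → p ≈ 0.428571, d = −0.75 ln(1 − 0.571428) = 0.635472 ≈ 0.6355.
B–C: 17/35 sites differ → p ≈ 0.485714, d = −0.75 ln(1 − 0.647619) = 0.782282 ≈ 0.7823.

d(A,B) = 0.8681, d(A,C) = 0.6355, d(B,C) = 0.7823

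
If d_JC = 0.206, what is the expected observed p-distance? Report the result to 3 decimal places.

0.180

p = (3/4)(1 − e^(−4d/3)) = 0.75 × (1 − e^(-0.274667)) = 0.75 × (1 − 0.759825) = 0.180131.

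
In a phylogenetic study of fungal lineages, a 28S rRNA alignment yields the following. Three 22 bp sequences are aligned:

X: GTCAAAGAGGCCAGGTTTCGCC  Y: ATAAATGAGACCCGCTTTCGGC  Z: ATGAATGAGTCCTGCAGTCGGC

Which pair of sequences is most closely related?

Y and Z

X–Y: 7/22 differ, p = 0.318, d = 0.414.
X–Z: 9/22 differ, p = 0.409, d = 0.591.
Y–Z: 5/22 differ, p = 0.227, d = 0.271.
The smallest distance is between Y and Z.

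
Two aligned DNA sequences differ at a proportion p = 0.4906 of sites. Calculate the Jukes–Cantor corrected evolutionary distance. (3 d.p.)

d = −(3/4) ln(1 − 4p/3) = −0.75 ln(1 − 0.654133) = −0.75 ln(0.345867)
  = −0.75 × (-1.061701) = 0.796276 substitutions/site.

0.796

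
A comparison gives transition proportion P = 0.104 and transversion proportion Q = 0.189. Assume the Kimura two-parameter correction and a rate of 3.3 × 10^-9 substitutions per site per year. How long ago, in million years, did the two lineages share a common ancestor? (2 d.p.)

Under the Kimura two-parameter model, d = −½ ln(1 − 2P − Q) − ¼ ln(1 − 2Q).
1 − 2P − Q = 0.603, giving −½ ln(0.603) = 0.252919.
1 − 2Q = 0.622, giving −¼ ln(0.622) = 0.118704.
d = 0.252919 + 0.118704 = 0.371623.
Under a molecular clock d = 2μt, so t = d/(2μ) = 0.371623 / (2 × 3.3 × 10^-9) = 56.31 million years.

56.31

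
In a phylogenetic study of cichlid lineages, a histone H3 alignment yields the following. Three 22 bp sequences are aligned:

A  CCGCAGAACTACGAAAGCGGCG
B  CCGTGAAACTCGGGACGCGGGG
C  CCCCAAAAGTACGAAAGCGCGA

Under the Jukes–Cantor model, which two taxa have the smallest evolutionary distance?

A and C

A–B: 8/22 differ, p = 0.364, d = 0.497.
A–C: 6/22 differ, p = 0.273, d = 0.339.
B–C: 10/22 differ, p = 0.455, d = 0.699.
The smallest distance is between A and C.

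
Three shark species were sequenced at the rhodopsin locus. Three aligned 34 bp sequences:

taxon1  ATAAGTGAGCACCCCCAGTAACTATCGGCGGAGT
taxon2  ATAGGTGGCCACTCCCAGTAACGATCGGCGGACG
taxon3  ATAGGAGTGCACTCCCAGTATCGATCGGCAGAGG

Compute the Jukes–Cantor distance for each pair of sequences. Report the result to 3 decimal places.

d(taxon1,taxon2) = 0.241, d(taxon1,taxon3) = 0.282, d(taxon2,taxon3) = 0.201

taxon1–taxon2: 7/34 sites differ → p ≈ 0.205882, d = −0.75 ln(1 − 0.274509) = 0.240680 ≈ 0.241.
taxon1–taxon3: 8/34 sites differ → p ≈ 0.235294, d = −0.75 ln(1 − 0.313725) = 0.282358 ≈ 0.282.
taxon2–taxon3: 6/34 sites differ → p ≈ 0.176471, d = −0.75 ln(1 − 0.235295) = 0.201199 ≈ 0.201.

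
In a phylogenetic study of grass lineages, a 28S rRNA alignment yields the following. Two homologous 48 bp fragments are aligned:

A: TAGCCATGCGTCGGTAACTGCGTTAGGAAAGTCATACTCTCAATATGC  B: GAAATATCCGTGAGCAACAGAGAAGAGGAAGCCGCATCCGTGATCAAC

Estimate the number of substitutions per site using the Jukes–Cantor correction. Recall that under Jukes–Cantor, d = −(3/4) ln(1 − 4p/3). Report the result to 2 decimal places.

The sequences differ at 26 of 48 sites, so p = 26/48 ≈ 0.541667.
d = −(3/4) ln(1 − 4p/3) = −0.75 ln(1 − 0.722223) = −0.75 ln(0.277777)
  = −0.75 × (-1.280937) = 0.960703 substitutions/site.

0.96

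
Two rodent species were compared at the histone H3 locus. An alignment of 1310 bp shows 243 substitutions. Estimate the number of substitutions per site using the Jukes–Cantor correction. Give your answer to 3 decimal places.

0.213

p = 243/1310 ≈ 0.185496.
d = −(3/4) ln(1 − 4p/3) = −0.75 ln(1 − 0.247328) = −0.75 ln(0.752672)
  = −0.75 × (-0.284126) = 0.213095 substitutions/site.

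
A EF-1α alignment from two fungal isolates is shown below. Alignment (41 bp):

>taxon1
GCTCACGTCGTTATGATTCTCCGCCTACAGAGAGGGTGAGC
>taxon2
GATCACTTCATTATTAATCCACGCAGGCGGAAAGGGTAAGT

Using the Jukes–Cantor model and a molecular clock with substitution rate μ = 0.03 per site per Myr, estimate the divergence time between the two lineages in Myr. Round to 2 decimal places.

The sequences differ at 14 of 41 sites, so p = 14/41 ≈ 0.341463.
d = −(3/4) ln(1 − 4p/3) = −0.75 ln(1 − 0.455284) = −0.75 ln(0.544716)
  = −0.75 × (-0.607491) = 0.455618 substitutions/site.
Under a molecular clock d = 2μt, so t = d/(2μ) = 0.455618 / (2 × 0.03) = 7.59 Myr.

7.59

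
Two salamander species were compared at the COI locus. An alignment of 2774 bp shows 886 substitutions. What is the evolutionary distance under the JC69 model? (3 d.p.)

p = 886/2774 ≈ 0.319394.
d = −(3/4) ln(1 − 4p/3) = −0.75 ln(1 − 0.425859) = −0.75 ln(0.574141)
  = −0.75 × (-0.554880) = 0.416160 substitutions/site.

0.416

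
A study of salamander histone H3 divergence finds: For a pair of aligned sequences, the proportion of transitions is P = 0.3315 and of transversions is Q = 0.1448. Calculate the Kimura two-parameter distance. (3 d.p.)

Under the Kimura two-parameter model, d = −½ ln(1 − 2P − Q) − ¼ ln(1 − 2Q).
1 − 2P − Q = 0.1922, giving −½ ln(0.1922) = 0.824609.
1 − 2Q = 0.7104, giving −¼ ln(0.7104) = 0.085482.
d = 0.824609 + 0.085482 = 0.910091.

0.910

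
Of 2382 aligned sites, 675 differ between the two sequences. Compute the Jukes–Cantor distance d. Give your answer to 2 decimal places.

p = 675/2382 ≈ 0.283375.
d = −(3/4) ln(1 − 4p/3) = −0.75 ln(1 − 0.377833) = −0.75 ln(0.622167)
  = −0.75 × (-0.474547) = 0.355910 substitutions/site.

0.36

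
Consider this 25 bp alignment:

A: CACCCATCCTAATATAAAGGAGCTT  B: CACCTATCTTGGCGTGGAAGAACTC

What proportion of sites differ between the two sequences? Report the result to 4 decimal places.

The sequences differ at 11 of 25 positions.
p = 11/25 = 0.4400.

0.4400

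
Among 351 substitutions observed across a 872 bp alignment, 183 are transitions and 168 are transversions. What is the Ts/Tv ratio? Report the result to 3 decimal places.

1.089

R = 183/168 = 1.089285… ≈ 1.089 (to 3 d.p.).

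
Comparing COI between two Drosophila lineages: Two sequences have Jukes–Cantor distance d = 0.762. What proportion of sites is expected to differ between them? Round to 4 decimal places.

0.4785

p = (3/4)(1 − e^(−4d/3)) = 0.75 × (1 − e^(-1.016)) = 0.75 × (1 − 0.362040) = 0.478470.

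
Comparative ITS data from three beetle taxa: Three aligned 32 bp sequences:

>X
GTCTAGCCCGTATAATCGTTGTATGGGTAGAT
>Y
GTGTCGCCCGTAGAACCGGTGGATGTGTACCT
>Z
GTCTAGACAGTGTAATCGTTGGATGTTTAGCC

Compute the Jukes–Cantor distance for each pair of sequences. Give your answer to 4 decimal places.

X–Y: 9/32 sites differ → p = 0.28125, d = −0.75 ln(1 − 0.375) = 0.352503 ≈ 0.3525.
X–Z: 8/32 sites differ → p = 0.25, d = −0.75 ln(1 − 0.333333) = 0.304098 ≈ 0.3041.
Y–Z: 11/32 sites differ → p = 0.34375, d = −0.75 ln(1 − 0.458333) = 0.459828 ≈ 0.4598.

d(X,Y) = 0.3525, d(X,Z) = 0.3041, d(Y,Z) = 0.4598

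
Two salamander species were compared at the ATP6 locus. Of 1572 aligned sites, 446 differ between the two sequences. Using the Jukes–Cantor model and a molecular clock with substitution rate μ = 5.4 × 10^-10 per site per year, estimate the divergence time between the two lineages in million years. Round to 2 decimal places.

330.05

p = 446/1572 ≈ 0.283715.
d = −(3/4) ln(1 − 4p/3) = −0.75 ln(1 − 0.378287) = −0.75 ln(0.621713)
  = −0.75 × (-0.475277) = 0.356458 substitutions/site.
Under a molecular clock d = 2μt, so t = d/(2μ) = 0.356458 / (2 × 5.4 × 10^-10) = 330.05 million years.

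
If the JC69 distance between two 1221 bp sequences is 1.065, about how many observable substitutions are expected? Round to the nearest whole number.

Invert JC69: p = (3/4)(1 − e^(−4d/3)) = 0.75 × (1 − e^(-1.42)) = 0.75 × (1 − 0.241714) = 0.568715.
Expected differing sites = pL ≈ 0.568715 × 1221 = 694.401015 ≈ 694.

694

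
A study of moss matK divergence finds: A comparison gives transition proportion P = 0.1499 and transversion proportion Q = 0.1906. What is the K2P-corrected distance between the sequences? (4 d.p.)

Under the Kimura two-parameter model, d = −½ ln(1 − 2P − Q) − ¼ ln(1 − 2Q).
1 − 2P − Q = 0.5096, giving −½ ln(0.5096) = 0.337065.
1 − 2Q = 0.6188, giving −¼ ln(0.6188) = 0.119993.
d = 0.337065 + 0.119993 = 0.457058.

0.4571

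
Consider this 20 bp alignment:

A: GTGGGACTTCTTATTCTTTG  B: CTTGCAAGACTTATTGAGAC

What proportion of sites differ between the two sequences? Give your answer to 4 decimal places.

0.5500

The sequences differ at 11 of 20 positions.
p = 11/20 = 0.5500.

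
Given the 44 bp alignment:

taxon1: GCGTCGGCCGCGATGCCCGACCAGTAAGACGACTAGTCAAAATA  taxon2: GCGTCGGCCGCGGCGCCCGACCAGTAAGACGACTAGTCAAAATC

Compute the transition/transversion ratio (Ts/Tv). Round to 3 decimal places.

2.000

Transitions are A↔G and C↔T; transversions are all other mismatches.
Transitions: 2. Transversions: 1.
R = 2/1 = 2.000.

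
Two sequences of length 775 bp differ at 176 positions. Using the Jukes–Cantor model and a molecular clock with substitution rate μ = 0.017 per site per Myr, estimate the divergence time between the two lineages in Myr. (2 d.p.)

p = 176/775 ≈ 0.227097.
d = −(3/4) ln(1 − 4p/3) = −0.75 ln(1 − 0.302796) = −0.75 ln(0.697204)
  = −0.75 × (-0.360677) = 0.270508 substitutions/site.
Under a molecular clock d = 2μt, so t = d/(2μ) = 0.270508 / (2 × 0.017) = 7.96 Myr.

7.96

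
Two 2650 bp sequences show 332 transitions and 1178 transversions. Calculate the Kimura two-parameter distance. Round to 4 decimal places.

P = 332/2650 ≈ 0.125283 and Q = 1178/2650 ≈ 0.444528.
Under the Kimura two-parameter model, d = −½ ln(1 − 2P − Q) − ¼ ln(1 − 2Q).
1 − 2P − Q = 0.304906, giving −½ ln(0.304906) = 0.593876.
1 − 2Q = 0.110944, giving −¼ ln(0.110944) = 0.549682.
d = 0.593876 + 0.549682 = 1.143558.

1.1436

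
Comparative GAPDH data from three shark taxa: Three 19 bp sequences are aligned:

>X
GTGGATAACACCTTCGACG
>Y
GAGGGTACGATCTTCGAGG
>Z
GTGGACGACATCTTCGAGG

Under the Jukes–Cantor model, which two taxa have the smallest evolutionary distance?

X–Y: 6/19 differ, p = 0.316, d = 0.410.
X–Z: 4/19 differ, p = 0.211, d = 0.247.
Y–Z: 6/19 differ, p = 0.316, d = 0.410.
The smallest distance is between X and Z.

X and Z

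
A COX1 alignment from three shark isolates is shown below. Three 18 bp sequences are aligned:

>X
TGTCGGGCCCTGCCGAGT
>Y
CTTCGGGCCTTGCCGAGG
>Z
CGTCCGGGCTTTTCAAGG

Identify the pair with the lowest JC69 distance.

X and Y

X–Y: 4/18 differ, p = 0.222, d = 0.264.
X–Z: 8/18 differ, p = 0.444, d = 0.673.
Y–Z: 6/18 differ, p = 0.333, d = 0.441.
The smallest distance is between X and Y.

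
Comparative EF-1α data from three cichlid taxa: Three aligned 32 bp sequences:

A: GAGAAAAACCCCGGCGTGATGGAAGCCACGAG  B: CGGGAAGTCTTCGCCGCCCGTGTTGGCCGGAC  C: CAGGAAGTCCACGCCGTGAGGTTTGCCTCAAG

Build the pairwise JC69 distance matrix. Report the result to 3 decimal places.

A–B: 19/32 sites differ → p = 0.59375, d = −0.75 ln(1 − 0.791667) = 1.176463 ≈ 1.176.
A–C: 12/32 sites differ → p = 0.375, d = −0.75 ln(1 − 0.5) = 0.519860 ≈ 0.520.
B–C: 13/32 sites differ → p = 0.40625, d = −0.75 ln(1 − 0.541667) = 0.585119 ≈ 0.585.

d(A,B) = 1.176, d(A,C) = 0.520, d(B,C) = 0.585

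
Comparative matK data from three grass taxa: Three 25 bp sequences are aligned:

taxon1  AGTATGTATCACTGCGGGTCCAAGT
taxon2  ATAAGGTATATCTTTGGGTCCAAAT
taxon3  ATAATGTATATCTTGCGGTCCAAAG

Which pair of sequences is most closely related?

taxon2 and taxon3

taxon1–taxon2: 8/25 differ, p = 0.320, d = 0.417.
taxon1–taxon3: 9/25 differ, p = 0.360, d = 0.490.
taxon2–taxon3: 4/25 differ, p = 0.160, d = 0.180.
The smallest distance is between taxon2 and taxon3.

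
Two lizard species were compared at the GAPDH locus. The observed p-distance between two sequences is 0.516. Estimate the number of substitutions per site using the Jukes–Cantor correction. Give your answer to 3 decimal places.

d = −(3/4) ln(1 − 4p/3) = −0.75 ln(1 − 0.688) = −0.75 ln(0.312)
  = −0.75 × (-1.164752) = 0.873564 substitutions/site.

0.874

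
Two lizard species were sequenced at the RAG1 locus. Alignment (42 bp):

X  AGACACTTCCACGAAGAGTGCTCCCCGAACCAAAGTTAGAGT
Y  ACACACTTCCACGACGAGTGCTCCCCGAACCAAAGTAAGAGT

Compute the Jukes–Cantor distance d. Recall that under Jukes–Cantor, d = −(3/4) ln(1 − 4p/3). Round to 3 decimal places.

The sequences differ at 3 of 42 sites (2, 15, 37), so p = 3/42 ≈ 0.071429.
d = −(3/4) ln(1 − 4p/3) = −0.75 ln(1 − 0.095239) = −0.75 ln(0.904761)
  = −0.75 × (-0.100084) = 0.075063 substitutions/site.

0.075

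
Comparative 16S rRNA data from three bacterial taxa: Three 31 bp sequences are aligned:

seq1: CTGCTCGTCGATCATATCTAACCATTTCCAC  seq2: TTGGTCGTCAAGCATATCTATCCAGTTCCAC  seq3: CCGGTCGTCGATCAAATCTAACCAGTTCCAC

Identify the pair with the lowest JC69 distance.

seq1 and seq3

seq1–seq2: 6/31 differ, p = 0.194, d = 0.224.
seq1–seq3: 4/31 differ, p = 0.129, d = 0.142.
seq2–seq3: 6/31 differ, p = 0.194, d = 0.224.
The smallest distance is between seq1 and seq3.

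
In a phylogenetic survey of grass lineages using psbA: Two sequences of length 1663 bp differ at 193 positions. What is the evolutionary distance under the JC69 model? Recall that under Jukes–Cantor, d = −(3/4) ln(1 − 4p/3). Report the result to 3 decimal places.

0.126

p = 193/1663 ≈ 0.116055.
d = −(3/4) ln(1 − 4p/3) = −0.75 ln(1 − 0.15474) = −0.75 ln(0.84526)
  = −0.75 × (-0.168111) = 0.126083 substitutions/site.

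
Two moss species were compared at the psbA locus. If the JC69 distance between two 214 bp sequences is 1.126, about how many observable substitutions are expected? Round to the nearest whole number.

Invert JC69: p = (3/4)(1 − e^(−4d/3)) = 0.75 × (1 − e^(-1.501333)) = 0.75 × (1 − 0.222833) = 0.582875.
Expected differing sites = pL ≈ 0.582875 × 214 = 124.73525 ≈ 125.

125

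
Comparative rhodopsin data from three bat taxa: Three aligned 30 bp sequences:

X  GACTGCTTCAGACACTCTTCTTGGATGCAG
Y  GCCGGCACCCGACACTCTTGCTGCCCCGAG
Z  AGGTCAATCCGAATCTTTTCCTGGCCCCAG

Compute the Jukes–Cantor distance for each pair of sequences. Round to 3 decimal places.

X–Y: 12/30 sites differ → p = 0.4, d = −0.75 ln(1 − 0.533333) = 0.571605 ≈ 0.572.
X–Z: 14/30 sites differ → p ≈ 0.466667, d = −0.75 ln(1 − 0.622223) = 0.730088 ≈ 0.730.
Y–Z: 13/30 sites differ → p ≈ 0.433333, d = −0.75 ln(1 − 0.577777) = 0.646666 ≈ 0.647.

d(X,Y) = 0.572, d(X,Z) = 0.730, d(Y,Z) = 0.647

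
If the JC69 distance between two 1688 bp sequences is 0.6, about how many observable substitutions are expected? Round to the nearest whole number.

697

Invert JC69: p = (3/4)(1 − e^(−4d/3)) = 0.75 × (1 − e^(-0.8)) = 0.75 × (1 − 0.449329) = 0.413003.
Expected differing sites = pL ≈ 0.413003 × 1688 = 697.149064 ≈ 697.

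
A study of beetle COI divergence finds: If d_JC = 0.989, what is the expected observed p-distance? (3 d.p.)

0.549

p = (3/4)(1 − e^(−4d/3)) = 0.75 × (1 − e^(-1.318667)) = 0.75 × (1 − 0.267492) = 0.549381.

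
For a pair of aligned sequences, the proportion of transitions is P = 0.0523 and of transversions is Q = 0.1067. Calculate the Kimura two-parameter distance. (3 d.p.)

0.179

Under the Kimura two-parameter model, d = −½ ln(1 − 2P − Q) − ¼ ln(1 − 2Q).
1 − 2P − Q = 0.7887, giving −½ ln(0.7887) = 0.118685.
1 − 2Q = 0.7866, giving −¼ ln(0.7866) = 0.060009.
d = 0.118685 + 0.060009 = 0.178694.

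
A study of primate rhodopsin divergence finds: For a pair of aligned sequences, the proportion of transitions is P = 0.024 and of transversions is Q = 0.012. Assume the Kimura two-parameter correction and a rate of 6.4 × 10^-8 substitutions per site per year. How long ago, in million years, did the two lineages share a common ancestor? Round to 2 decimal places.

0.29

Under the Kimura two-parameter model, d = −½ ln(1 − 2P − Q) − ¼ ln(1 − 2Q).
1 − 2P − Q = 0.94, giving −½ ln(0.94) = 0.030938.
1 − 2Q = 0.976, giving −¼ ln(0.976) = 0.006073.
d = 0.030938 + 0.006073 = 0.037011.
Under a molecular clock d = 2μt, so t = d/(2μ) = 0.037011 / (2 × 6.4 × 10^-8) = 0.29 million years.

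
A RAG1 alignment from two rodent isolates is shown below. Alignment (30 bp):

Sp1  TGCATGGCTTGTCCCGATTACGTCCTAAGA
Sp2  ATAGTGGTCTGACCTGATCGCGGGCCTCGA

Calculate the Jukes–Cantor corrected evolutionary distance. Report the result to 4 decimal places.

0.8240

The sequences differ at 15 of 30 sites, so p = 15/30 = 0.5.
d = −(3/4) ln(1 − 4p/3) = −0.75 ln(1 − 0.666667) = −0.75 ln(0.333333)
  = −0.75 × (-1.098613) = 0.823960 substitutions/site.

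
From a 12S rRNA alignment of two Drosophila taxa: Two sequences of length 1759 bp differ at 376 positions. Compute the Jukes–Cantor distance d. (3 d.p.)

0.252

p = 376/1759 ≈ 0.213758.
d = −(3/4) ln(1 − 4p/3) = −0.75 ln(1 − 0.285011) = −0.75 ln(0.714989)
  = −0.75 × (-0.335488) = 0.251616 substitutions/site.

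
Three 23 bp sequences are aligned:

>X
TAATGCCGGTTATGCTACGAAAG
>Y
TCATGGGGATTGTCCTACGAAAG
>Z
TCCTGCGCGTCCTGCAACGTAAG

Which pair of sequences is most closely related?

X and Y

X–Y: 6/23 differ, p = 0.261, d = 0.321.
X–Z: 8/23 differ, p = 0.348, d = 0.467.
Y–Z: 9/23 differ, p = 0.391, d = 0.553.
The smallest distance is between X and Y.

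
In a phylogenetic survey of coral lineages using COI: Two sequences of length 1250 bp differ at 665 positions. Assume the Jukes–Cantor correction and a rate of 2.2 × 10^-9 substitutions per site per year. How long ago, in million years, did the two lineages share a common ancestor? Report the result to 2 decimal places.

p = 665/1250 = 0.532.
d = −(3/4) ln(1 − 4p/3) = −0.75 ln(1 − 0.709333) = −0.75 ln(0.290667)
  = −0.75 × (-1.235577) = 0.926683 substitutions/site.
Under a molecular clock d = 2μt, so t = d/(2μ) = 0.926683 / (2 × 2.2 × 10^-9) = 210.61 million years.

210.61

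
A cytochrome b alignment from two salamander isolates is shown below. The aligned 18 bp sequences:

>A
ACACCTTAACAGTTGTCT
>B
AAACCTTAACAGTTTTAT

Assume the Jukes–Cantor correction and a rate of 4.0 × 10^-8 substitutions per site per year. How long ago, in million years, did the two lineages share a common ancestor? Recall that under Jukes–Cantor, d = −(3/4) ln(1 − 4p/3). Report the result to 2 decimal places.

The sequences differ at 3 of 18 sites (2, 15, 17), so p = 3/18 ≈ 0.166667.
d = −(3/4) ln(1 − 4p/3) = −0.75 ln(1 − 0.222223) = −0.75 ln(0.777777)
  = −0.75 × (-0.251315) = 0.188486 substitutions/site.
Under a molecular clock d = 2μt, so t = d/(2μ) = 0.188486 / (2 × 4.0 × 10^-8) = 2.36 million years.

2.36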